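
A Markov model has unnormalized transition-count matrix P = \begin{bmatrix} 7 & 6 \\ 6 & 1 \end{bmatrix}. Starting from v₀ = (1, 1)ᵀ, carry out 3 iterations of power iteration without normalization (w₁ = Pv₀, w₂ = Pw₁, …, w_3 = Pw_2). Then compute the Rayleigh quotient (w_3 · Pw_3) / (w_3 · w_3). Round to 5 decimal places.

w1 = Pv₀ = (13, 7)
w2 = Pw1 = (133, 85)
w3 = Pw2 = (1441, 883)
Pw3 = (15385, 9529)
w3·Pw3 = 1441·15385 + 883·9529 = 30583892; w3·w3 = 1441·1441 + 883·883 = 2856170
λ ≈ 30583892/2856170 = 10.70801

λ ≈ 10.70801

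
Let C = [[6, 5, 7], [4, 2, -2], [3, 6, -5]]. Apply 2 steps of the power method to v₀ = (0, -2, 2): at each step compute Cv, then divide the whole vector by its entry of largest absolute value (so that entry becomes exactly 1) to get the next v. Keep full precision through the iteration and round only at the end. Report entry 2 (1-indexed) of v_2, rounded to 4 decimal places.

Cv0 = (4.00000, -8.00000, -22.00000); divide by -22.00000 → v1 = (-0.18182, 0.36364, 1.00000)
Cv1 = (7.72727, -2.00000, -3.36364); divide by 7.72727 → v2 = (1.00000, -0.25882, -0.43529)
Requested entry of v2: 44/-170 = -0.2588

-0.2588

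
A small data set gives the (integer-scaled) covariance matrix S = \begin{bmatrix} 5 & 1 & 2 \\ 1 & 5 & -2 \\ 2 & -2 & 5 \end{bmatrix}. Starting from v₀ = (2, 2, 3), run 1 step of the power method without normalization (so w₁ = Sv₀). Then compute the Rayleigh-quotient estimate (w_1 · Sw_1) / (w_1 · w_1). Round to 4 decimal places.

6.6000

w1 = Sv₀ = (5·2 + 1·2 + 2·3; 1·2 + 5·2 + (-2)·3; 2·2 + (-2)·2 + 5·3) = (18, 6, 15)
Sw1 = (126, 18, 99)
w1·Sw1 = 18·126 + 6·18 + 15·99 = 3861; w1·w1 = 18·18 + 6·6 + 15·15 = 585
λ ≈ 3861/585 = 6.6000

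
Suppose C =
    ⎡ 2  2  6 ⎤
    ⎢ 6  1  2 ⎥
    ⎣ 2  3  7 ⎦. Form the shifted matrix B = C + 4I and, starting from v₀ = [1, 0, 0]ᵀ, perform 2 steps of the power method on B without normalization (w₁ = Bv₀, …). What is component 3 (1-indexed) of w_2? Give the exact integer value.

B = C + 4I has rows (6, 2, 6); (6, 5, 2); (2, 3, 11)
w1 = Bv₀ = (6·1 + 2·0 + 6·0; 6·1 + 5·0 + 2·0; 2·1 + 3·0 + 11·0) = (6, 6, 2)
w2 = Bw1 = (6·6 + 2·6 + 6·2; 6·6 + 5·6 + 2·2; 2·6 + 3·6 + 11·2) = (60, 70, 52)
Requested component of w2: 52

52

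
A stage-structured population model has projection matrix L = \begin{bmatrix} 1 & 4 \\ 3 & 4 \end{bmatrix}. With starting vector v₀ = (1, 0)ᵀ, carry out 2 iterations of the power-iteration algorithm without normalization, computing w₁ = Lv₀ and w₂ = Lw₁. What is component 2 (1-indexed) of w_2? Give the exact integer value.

w1 = Lv₀ = (1·1 + 4·0; 3·1 + 4·0) = (1, 3)
w2 = Lw1 = (1·1 + 4·3; 3·1 + 4·3) = (13, 15)
The requested component of w2 is 15.

15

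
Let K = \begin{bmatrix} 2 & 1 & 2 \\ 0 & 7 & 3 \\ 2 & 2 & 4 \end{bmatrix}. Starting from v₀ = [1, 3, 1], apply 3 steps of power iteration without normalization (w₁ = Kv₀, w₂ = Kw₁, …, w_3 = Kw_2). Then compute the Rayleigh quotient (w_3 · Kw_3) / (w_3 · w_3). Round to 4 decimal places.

λ ≈ 8.6842

w1 = Kv₀ = (2·1 + 1·3 + 2·1; 0·1 + 7·3 + 3·1; 2·1 + 2·3 + 4·1) = (7, 24, 12)
w2 = Kw1 = (2·7 + 1·24 + 2·12; 0·7 + 7·24 + 3·12; 2·7 + 2·24 + 4·12) = (62, 204, 110)
w3 = Kw2 = (548, 1758, 972)
Kw3 = (4798, 15222, 8500)
w3·Kw3 = 548·4798 + 1758·15222 + 972·8500 = 37651580; w3·w3 = 548·548 + 1758·1758 + 972·972 = 4335652
λ ≈ 37651580/4335652 = 8.6842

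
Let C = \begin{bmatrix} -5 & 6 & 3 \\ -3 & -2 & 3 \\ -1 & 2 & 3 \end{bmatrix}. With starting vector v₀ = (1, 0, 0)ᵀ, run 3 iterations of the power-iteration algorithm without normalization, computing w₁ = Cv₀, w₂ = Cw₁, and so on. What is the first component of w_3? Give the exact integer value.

76

w1 = Cv₀ = ((-5)·1 + 6·0 + 3·0; (-3)·1 + (-2)·0 + 3·0; (-1)·1 + 2·0 + 3·0) = (-5, -3, -1)
w2 = Cw1 = ((-5)·(-5) + 6·(-3) + 3·(-1); (-3)·(-5) + (-2)·(-3) + 3·(-1); (-1)·(-5) + 2·(-3) + 3·(-1)) = (4, 18, -4)
w3 = Cw2 = (76, -60, 20)
The requested component of w3 is 76.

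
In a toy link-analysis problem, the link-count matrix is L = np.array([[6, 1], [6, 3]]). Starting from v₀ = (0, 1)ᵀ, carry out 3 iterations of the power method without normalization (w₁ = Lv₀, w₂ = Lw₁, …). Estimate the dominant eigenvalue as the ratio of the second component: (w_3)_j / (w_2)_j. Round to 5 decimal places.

λ ≈ 6.60000

w1 = Lv₀ = (6·0 + 1·1; 6·0 + 3·1) = (1, 3)
w2 = Lw1 = (6·1 + 1·3; 6·1 + 3·3) = (9, 15)
w3 = Lw2 = (69, 99)
Ratio at component: 99 / 15 = 6.60000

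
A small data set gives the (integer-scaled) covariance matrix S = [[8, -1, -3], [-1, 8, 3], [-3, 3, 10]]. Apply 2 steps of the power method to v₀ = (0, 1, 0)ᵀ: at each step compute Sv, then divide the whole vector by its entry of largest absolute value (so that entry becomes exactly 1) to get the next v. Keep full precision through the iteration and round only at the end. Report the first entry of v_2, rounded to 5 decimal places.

Sv0 = (-1.000000, 8.000000, 3.000000); divide by 8.000000 → v1 = (-0.125000, 1.000000, 0.375000)
Sv1 = (-3.125000, 9.250000, 7.125000); divide by 9.250000 → v2 = (-0.337838, 1.000000, 0.770270)
Requested entry of v2: -25/74 = -0.33784

-0.33784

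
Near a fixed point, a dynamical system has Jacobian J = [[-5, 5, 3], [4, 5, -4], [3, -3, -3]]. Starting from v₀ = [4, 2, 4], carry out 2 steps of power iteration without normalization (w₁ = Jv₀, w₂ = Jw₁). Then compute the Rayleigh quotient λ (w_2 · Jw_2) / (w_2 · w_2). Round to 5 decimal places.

w1 = Jv₀ = ((-5)·4 + 5·2 + 3·4; 4·4 + 5·2 + (-4)·4; 3·4 + (-3)·2 + (-3)·4) = (2, 10, -6)
w2 = Jw1 = ((-5)·2 + 5·10 + 3·(-6); 4·2 + 5·10 + (-4)·(-6); 3·2 + (-3)·10 + (-3)·(-6)) = (22, 82, -6)
Jw2 = (282, 522, -162)
w2·Jw2 = 22·282 + 82·522 + (-6)·(-162) = 49980; w2·w2 = 22·22 + 82·82 + (-6)·(-6) = 7244
λ ≈ 49980/7244 = 6.89950

6.89950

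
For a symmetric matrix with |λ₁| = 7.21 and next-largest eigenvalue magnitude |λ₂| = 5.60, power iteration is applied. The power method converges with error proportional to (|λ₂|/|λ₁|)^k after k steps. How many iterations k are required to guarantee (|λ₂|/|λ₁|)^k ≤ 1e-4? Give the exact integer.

37

|λ₂/λ₁| = 5.60/7.21 = 0.77670
Need k ≥ ln(1e-4) / ln(0.77670) = -9.2103 / -0.2527 ≈ 36.447
Smallest integer k satisfying the bound: 37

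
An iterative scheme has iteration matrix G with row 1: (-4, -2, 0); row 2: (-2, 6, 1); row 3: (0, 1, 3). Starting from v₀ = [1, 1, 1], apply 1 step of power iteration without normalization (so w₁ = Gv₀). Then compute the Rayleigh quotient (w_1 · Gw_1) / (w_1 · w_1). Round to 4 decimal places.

w1 = Gv₀ = ((-4)·1 + (-2)·1 + 0·1; (-2)·1 + 6·1 + 1·1; 0·1 + 1·1 + 3·1) = (-6, 5, 4)
Gw1 = (14, 46, 17)
w1·Gw1 = (-6)·14 + 5·46 + 4·17 = 214; w1·w1 = (-6)·(-6) + 5·5 + 4·4 = 77
λ ≈ 214/77 = 2.7792

λ ≈ 2.7792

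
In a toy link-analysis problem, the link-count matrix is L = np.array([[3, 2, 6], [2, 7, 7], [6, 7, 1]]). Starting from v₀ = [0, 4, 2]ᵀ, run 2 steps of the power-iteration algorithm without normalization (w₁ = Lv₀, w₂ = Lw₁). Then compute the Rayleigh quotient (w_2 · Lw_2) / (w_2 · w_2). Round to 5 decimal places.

w1 = Lv₀ = (20, 42, 30)
w2 = Lw1 = (324, 544, 444)
Lw2 = (4724, 7564, 6196)
w2·Lw2 = 324·4724 + 544·7564 + 444·6196 = 8396416; w2·w2 = 324·324 + 544·544 + 444·444 = 598048
λ ≈ 8396416/598048 = 14.03970

14.03970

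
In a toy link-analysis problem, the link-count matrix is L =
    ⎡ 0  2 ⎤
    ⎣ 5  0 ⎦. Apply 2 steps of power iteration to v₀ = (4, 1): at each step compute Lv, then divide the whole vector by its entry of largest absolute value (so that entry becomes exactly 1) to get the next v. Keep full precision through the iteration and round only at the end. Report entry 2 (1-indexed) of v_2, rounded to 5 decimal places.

0.25000

Lv0 = (2.000000, 20.000000); divide by 20.000000 → v1 = (0.100000, 1.000000)
Lv1 = (2.000000, 0.500000); divide by 2.000000 → v2 = (1.000000, 0.250000)
Requested entry of v2: 10/40 = 0.25000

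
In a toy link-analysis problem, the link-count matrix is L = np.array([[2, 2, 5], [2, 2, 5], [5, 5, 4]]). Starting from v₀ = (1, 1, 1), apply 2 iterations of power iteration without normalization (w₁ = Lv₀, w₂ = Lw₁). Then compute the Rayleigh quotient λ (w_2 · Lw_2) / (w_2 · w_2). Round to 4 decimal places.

w1 = Lv₀ = (2·1 + 2·1 + 5·1; 2·1 + 2·1 + 5·1; 5·1 + 5·1 + 4·1) = (9, 9, 14)
w2 = Lw1 = (2·9 + 2·9 + 5·14; 2·9 + 2·9 + 5·14; 5·9 + 5·9 + 4·14) = (106, 106, 146)
Lw2 = (1154, 1154, 1644)
w2·Lw2 = 106·1154 + 106·1154 + 146·1644 = 484672; w2·w2 = 106·106 + 106·106 + 146·146 = 43788
λ ≈ 484672/43788 = 11.0686

11.0686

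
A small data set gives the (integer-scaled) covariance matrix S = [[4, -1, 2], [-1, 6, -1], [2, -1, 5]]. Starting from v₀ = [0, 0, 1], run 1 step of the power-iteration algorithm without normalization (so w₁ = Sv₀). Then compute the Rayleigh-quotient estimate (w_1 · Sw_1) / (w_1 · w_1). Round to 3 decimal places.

λ ≈ 6.700

w1 = Sv₀ = (2, -1, 5)
Sw1 = (19, -13, 30)
w1·Sw1 = 2·19 + (-1)·(-13) + 5·30 = 201; w1·w1 = 2·2 + (-1)·(-1) + 5·5 = 30
λ ≈ 201/30 = 6.700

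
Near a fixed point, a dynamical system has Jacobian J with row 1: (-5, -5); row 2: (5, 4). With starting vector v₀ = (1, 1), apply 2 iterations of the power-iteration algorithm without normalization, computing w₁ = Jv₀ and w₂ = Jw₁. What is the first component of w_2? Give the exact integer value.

w1 = Jv₀ = ((-5)·1 + (-5)·1; 5·1 + 4·1) = (-10, 9)
w2 = Jw1 = ((-5)·(-10) + (-5)·9; 5·(-10) + 4·9) = (5, -14)
The requested component of w2 is 5.

5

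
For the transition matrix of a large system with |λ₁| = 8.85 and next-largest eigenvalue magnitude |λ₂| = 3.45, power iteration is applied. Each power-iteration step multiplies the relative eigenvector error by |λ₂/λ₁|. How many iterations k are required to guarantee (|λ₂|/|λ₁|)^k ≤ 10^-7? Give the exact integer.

|λ₂/λ₁| = 3.45/8.85 = 0.38983
Need k ≥ ln(10^-7) / ln(0.38983) = -16.1181 / -0.9420 ≈ 17.110
Smallest integer k satisfying the bound: 18

18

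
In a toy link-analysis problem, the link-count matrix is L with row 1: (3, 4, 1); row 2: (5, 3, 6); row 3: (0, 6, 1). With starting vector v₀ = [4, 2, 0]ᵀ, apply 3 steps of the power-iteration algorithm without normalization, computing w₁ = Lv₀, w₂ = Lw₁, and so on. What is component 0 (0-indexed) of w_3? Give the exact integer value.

w1 = Lv₀ = (20, 26, 12)
w2 = Lw1 = (176, 250, 168)
w3 = Lw2 = (1696, 2638, 1668)
The requested component of w3 is 1696.

1696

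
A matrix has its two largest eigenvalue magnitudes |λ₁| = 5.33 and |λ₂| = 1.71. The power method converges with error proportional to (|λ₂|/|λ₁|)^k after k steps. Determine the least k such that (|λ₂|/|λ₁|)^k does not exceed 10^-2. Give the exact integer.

|λ₂/λ₁| = 1.71/5.33 = 0.32083
Need k ≥ ln(10^-2) / ln(0.32083) = -4.6052 / -1.1369 ≈ 4.051
Smallest integer k satisfying the bound: 5

5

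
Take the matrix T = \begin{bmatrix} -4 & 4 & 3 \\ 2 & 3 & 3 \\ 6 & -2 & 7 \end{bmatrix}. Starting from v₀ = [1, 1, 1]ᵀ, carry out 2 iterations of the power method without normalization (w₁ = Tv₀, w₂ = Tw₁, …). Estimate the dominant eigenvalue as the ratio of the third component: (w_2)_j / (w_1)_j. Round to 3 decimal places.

7.182

w1 = Tv₀ = (3, 8, 11)
w2 = Tw1 = (53, 63, 79)
Ratio at component: 79 / 11 = 7.182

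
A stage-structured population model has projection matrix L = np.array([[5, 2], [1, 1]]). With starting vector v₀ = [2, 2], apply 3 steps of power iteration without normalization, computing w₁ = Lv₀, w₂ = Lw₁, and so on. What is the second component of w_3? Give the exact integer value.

96

w1 = Lv₀ = (14, 4)
w2 = Lw1 = (78, 18)
w3 = Lw2 = (426, 96)
The requested component of w3 is 96.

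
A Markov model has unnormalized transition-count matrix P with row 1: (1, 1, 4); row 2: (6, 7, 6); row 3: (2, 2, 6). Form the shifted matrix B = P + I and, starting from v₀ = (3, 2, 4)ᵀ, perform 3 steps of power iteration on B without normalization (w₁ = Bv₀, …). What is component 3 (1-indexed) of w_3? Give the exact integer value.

5198

B = P + I has rows (2, 1, 4); (6, 8, 6); (2, 2, 7)
w1 = Bv₀ = (2·3 + 1·2 + 4·4; 6·3 + 8·2 + 6·4; 2·3 + 2·2 + 7·4) = (24, 58, 38)
w2 = Bw1 = (2·24 + 1·58 + 4·38; 6·24 + 8·58 + 6·38; 2·24 + 2·58 + 7·38) = (258, 836, 430)
w3 = Bw2 = (3072, 10816, 5198)
Requested component of w3: 5198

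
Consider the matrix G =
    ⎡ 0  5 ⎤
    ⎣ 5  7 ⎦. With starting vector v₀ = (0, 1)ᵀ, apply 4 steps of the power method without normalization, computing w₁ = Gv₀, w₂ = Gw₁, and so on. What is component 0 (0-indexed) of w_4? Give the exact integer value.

w1 = Gv₀ = (0·0 + 5·1; 5·0 + 7·1) = (5, 7)
w2 = Gw1 = (0·5 + 5·7; 5·5 + 7·7) = (35, 74)
w3 = Gw2 = (370, 693)
w4 = Gw3 = (3465, 6701)
The requested component of w4 is 3465.

3465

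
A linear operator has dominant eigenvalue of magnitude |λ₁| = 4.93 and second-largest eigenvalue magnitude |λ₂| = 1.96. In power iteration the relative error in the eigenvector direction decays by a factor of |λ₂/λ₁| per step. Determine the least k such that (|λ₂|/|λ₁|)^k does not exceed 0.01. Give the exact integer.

5

|λ₂/λ₁| = 1.96/4.93 = 0.39757
Need k ≥ ln(0.01) / ln(0.39757) = -4.6052 / -0.9224 ≈ 4.993
Smallest integer k satisfying the bound: 5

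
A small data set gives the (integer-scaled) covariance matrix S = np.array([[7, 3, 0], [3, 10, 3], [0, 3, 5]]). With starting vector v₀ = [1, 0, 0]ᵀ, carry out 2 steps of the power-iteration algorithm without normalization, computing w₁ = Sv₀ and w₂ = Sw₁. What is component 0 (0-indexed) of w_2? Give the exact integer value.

w1 = Sv₀ = (7·1 + 3·0 + 0·0; 3·1 + 10·0 + 3·0; 0·1 + 3·0 + 5·0) = (7, 3, 0)
w2 = Sw1 = (7·7 + 3·3 + 0·0; 3·7 + 10·3 + 3·0; 0·7 + 3·3 + 5·0) = (58, 51, 9)
The requested component of w2 is 58.

58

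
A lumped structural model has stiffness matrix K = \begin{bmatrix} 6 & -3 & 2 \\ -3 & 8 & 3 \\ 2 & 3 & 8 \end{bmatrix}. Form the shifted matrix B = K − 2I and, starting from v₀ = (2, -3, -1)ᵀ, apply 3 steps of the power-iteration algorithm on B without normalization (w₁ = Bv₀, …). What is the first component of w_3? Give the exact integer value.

962

B = K − 2I has rows (4, -3, 2); (-3, 6, 3); (2, 3, 6)
w1 = Bv₀ = (15, -27, -11)
w2 = Bw1 = (119, -240, -117)
w3 = Bw2 = (962, -2148, -1184)
Requested component of w3: 962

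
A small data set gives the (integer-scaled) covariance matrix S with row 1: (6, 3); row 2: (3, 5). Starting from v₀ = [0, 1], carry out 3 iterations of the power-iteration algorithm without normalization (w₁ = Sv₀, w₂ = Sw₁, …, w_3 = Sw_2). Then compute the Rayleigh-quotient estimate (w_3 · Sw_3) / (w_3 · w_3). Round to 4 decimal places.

w1 = Sv₀ = (3, 5)
w2 = Sw1 = (33, 34)
w3 = Sw2 = (300, 269)
Sw3 = (2607, 2245)
w3·Sw3 = 300·2607 + 269·2245 = 1386005; w3·w3 = 300·300 + 269·269 = 162361
λ ≈ 1386005/162361 = 8.5366

λ ≈ 8.5366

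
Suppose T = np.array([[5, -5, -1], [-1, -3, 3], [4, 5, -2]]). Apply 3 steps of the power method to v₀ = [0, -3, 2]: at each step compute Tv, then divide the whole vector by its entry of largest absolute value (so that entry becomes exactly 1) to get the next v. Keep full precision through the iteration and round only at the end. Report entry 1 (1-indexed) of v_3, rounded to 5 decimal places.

Tv0 = (13.000000, 15.000000, -19.000000); divide by -19.000000 → v1 = (-0.684211, -0.789474, 1.000000)
Tv1 = (-0.473684, 6.052632, -8.684211); divide by -8.684211 → v2 = (0.054545, -0.696970, 1.000000)
Tv2 = (2.757576, 5.036364, -5.266667); divide by -5.266667 → v3 = (-0.523590, -0.956272, 1.000000)
Requested entry of v3: 455/-869 = -0.52359

-0.52359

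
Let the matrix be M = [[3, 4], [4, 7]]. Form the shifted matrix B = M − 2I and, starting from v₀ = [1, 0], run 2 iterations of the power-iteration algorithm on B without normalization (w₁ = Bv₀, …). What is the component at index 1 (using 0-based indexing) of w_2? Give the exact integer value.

B = M − 2I has rows (1, 4); (4, 5)
w1 = Bv₀ = (1·1 + 4·0; 4·1 + 5·0) = (1, 4)
w2 = Bw1 = (1·1 + 4·4; 4·1 + 5·4) = (17, 24)
Requested component of w2: 24

24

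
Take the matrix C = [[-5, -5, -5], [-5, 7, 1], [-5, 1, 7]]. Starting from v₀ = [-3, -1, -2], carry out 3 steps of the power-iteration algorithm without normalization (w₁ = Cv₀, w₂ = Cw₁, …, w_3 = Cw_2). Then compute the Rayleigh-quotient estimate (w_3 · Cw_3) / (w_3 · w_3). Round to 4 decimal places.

w1 = Cv₀ = ((-5)·(-3) + (-5)·(-1) + (-5)·(-2); (-5)·(-3) + 7·(-1) + 1·(-2); (-5)·(-3) + 1·(-1) + 7·(-2)) = (30, 6, 0)
w2 = Cw1 = ((-5)·30 + (-5)·6 + (-5)·0; (-5)·30 + 7·6 + 1·0; (-5)·30 + 1·6 + 7·0) = (-180, -108, -144)
w3 = Cw2 = (2160, 0, -216)
Cw3 = (-9720, -11016, -12312)
w3·Cw3 = 2160·(-9720) + 0·(-11016) + (-216)·(-12312) = -18335808; w3·w3 = 2160·2160 + 0·0 + (-216)·(-216) = 4712256
λ ≈ -18335808/4712256 = -3.8911

-3.8911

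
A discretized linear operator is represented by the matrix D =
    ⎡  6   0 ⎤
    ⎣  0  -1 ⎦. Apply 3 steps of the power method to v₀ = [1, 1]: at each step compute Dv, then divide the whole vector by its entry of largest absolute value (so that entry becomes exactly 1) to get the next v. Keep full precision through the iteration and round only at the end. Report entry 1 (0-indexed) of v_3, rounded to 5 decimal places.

Dv0 = (6.000000, -1.000000); divide by 6.000000 → v1 = (1.000000, -0.166667)
Dv1 = (6.000000, 0.166667); divide by 6.000000 → v2 = (1.000000, 0.027778)
Dv2 = (6.000000, -0.027778); divide by 6.000000 → v3 = (1.000000, -0.004630)
Requested entry of v3: -1/216 = -0.00463

-0.00463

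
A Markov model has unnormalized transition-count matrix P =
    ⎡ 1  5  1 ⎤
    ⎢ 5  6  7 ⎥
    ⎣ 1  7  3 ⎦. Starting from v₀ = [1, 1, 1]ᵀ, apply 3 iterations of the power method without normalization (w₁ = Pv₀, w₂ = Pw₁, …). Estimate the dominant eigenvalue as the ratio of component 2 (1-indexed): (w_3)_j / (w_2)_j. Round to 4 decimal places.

w1 = Pv₀ = (1·1 + 5·1 + 1·1; 5·1 + 6·1 + 7·1; 1·1 + 7·1 + 3·1) = (7, 18, 11)
w2 = Pw1 = (1·7 + 5·18 + 1·11; 5·7 + 6·18 + 7·11; 1·7 + 7·18 + 3·11) = (108, 220, 166)
w3 = Pw2 = (1374, 3022, 2146)
Ratio at component: 3022 / 220 = 13.7364

13.7364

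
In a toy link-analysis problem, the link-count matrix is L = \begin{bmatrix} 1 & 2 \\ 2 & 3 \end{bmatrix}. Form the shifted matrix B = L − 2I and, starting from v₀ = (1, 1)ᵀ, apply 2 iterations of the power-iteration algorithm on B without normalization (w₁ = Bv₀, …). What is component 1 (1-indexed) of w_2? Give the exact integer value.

5

B = L − 2I has rows (-1, 2); (2, 1)
w1 = Bv₀ = (1, 3)
w2 = Bw1 = (5, 5)
Requested component of w2: 5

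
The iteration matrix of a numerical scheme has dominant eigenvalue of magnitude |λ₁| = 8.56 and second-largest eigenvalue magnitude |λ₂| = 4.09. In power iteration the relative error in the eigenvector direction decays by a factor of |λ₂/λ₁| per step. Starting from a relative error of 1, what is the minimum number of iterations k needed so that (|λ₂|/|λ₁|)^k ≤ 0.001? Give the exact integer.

10

|λ₂/λ₁| = 4.09/8.56 = 0.47780
Need k ≥ ln(0.001) / ln(0.47780) = -6.9078 / -0.7386 ≈ 9.353
Smallest integer k satisfying the bound: 10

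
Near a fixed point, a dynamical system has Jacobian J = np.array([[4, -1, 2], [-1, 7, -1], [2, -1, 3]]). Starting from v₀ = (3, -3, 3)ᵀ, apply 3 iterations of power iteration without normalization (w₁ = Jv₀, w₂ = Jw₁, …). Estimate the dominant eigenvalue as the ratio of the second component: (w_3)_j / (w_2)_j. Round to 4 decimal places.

8.1842

w1 = Jv₀ = (21, -27, 18)
w2 = Jw1 = (147, -228, 123)
w3 = Jw2 = (1062, -1866, 891)
Ratio at component: -1866 / -228 = 8.1842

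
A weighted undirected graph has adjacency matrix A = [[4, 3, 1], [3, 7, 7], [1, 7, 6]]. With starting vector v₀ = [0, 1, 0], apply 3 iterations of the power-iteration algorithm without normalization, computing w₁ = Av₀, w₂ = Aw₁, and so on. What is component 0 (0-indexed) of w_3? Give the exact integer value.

575

w1 = Av₀ = (4·0 + 3·1 + 1·0; 3·0 + 7·1 + 7·0; 1·0 + 7·1 + 6·0) = (3, 7, 7)
w2 = Aw1 = (4·3 + 3·7 + 1·7; 3·3 + 7·7 + 7·7; 1·3 + 7·7 + 6·7) = (40, 107, 94)
w3 = Aw2 = (575, 1527, 1353)
The requested component of w3 is 575.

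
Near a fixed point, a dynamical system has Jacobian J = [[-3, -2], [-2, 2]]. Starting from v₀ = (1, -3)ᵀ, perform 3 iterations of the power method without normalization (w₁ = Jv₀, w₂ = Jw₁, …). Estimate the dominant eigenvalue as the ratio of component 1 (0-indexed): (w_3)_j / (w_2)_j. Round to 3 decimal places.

w1 = Jv₀ = ((-3)·1 + (-2)·(-3); (-2)·1 + 2·(-3)) = (3, -8)
w2 = Jw1 = ((-3)·3 + (-2)·(-8); (-2)·3 + 2·(-8)) = (7, -22)
w3 = Jw2 = (23, -58)
Ratio at component: -58 / -22 = 2.636

2.636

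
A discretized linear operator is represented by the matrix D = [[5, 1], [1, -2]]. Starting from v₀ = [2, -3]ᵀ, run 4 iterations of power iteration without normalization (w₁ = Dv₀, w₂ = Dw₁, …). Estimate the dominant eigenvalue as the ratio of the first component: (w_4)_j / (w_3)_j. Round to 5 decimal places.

λ ≈ 5.29612

w1 = Dv₀ = (5·2 + 1·(-3); 1·2 + (-2)·(-3)) = (7, 8)
w2 = Dw1 = (5·7 + 1·8; 1·7 + (-2)·8) = (43, -9)
w3 = Dw2 = (206, 61)
w4 = Dw3 = (1091, 84)
Ratio at component: 1091 / 206 = 5.29612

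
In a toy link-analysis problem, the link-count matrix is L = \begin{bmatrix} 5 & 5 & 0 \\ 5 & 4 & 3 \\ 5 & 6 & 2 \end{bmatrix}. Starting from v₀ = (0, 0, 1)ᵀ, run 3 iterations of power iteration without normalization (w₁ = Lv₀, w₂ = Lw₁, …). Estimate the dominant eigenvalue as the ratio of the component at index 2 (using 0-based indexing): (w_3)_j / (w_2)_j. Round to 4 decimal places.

λ ≈ 10.3182

w1 = Lv₀ = (0, 3, 2)
w2 = Lw1 = (15, 18, 22)
w3 = Lw2 = (165, 213, 227)
Ratio at component: 227 / 22 = 10.3182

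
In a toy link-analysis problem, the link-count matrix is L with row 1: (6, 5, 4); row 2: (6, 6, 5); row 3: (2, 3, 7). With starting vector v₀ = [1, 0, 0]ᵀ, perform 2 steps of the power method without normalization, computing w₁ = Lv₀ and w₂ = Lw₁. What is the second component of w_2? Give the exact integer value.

w1 = Lv₀ = (6, 6, 2)
w2 = Lw1 = (74, 82, 44)
The requested component of w2 is 82.

82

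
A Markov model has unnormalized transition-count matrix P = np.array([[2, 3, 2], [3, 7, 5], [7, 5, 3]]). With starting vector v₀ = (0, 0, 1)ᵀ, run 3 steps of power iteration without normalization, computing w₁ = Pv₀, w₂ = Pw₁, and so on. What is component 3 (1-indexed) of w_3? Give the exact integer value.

w1 = Pv₀ = (2·0 + 3·0 + 2·1; 3·0 + 7·0 + 5·1; 7·0 + 5·0 + 3·1) = (2, 5, 3)
w2 = Pw1 = (2·2 + 3·5 + 2·3; 3·2 + 7·5 + 5·3; 7·2 + 5·5 + 3·3) = (25, 56, 48)
w3 = Pw2 = (314, 707, 599)
The requested component of w3 is 599.

599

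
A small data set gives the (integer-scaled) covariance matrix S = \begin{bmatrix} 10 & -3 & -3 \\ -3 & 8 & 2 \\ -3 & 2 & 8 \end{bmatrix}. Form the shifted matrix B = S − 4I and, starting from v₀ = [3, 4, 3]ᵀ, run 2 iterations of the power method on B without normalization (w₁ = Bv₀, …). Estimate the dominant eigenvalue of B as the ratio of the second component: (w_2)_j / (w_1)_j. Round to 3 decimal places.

B = S − 4I has rows (6, -3, -3); (-3, 4, 2); (-3, 2, 4)
w1 = Bv₀ = (6·3 + (-3)·4 + (-3)·3; (-3)·3 + 4·4 + 2·3; (-3)·3 + 2·4 + 4·3) = (-3, 13, 11)
w2 = Bw1 = (6·(-3) + (-3)·13 + (-3)·11; (-3)·(-3) + 4·13 + 2·11; (-3)·(-3) + 2·13 + 4·11) = (-90, 83, 79)
Ratio: 83/13 = 6.385

6.385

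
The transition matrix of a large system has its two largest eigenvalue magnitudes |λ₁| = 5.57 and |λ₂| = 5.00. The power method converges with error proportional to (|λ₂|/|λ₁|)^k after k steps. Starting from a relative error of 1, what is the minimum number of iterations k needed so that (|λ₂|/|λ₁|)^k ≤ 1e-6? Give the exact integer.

128

|λ₂/λ₁| = 5.00/5.57 = 0.89767
Need k ≥ ln(1e-6) / ln(0.89767) = -13.8155 / -0.1080 ≈ 127.972
Smallest integer k satisfying the bound: 128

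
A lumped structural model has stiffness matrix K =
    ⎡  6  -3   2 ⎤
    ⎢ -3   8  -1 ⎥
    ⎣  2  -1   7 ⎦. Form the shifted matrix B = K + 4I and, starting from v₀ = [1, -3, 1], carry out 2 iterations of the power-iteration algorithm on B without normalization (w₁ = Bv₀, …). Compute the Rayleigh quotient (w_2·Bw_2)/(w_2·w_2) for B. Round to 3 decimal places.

B = K + 4I has rows (10, -3, 2); (-3, 12, -1); (2, -1, 11)
w1 = Bv₀ = (10·1 + (-3)·(-3) + 2·1; (-3)·1 + 12·(-3) + (-1)·1; 2·1 + (-1)·(-3) + 11·1) = (21, -40, 16)
w2 = Bw1 = (10·21 + (-3)·(-40) + 2·16; (-3)·21 + 12·(-40) + (-1)·16; 2·21 + (-1)·(-40) + 11·16) = (362, -559, 258)
Bw2 = (5813, -8052, 4121)
w2·Bw2 = 7668592; w2·w2 = 510089; μ ≈ 7668592/510089 = 15.034

μ ≈ 15.034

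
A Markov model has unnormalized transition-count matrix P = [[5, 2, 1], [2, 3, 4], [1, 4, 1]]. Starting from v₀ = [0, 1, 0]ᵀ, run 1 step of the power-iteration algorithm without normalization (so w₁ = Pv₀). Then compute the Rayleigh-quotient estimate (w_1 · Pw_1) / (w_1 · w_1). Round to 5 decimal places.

w1 = Pv₀ = (2, 3, 4)
Pw1 = (20, 29, 18)
w1·Pw1 = 2·20 + 3·29 + 4·18 = 199; w1·w1 = 2·2 + 3·3 + 4·4 = 29
λ ≈ 199/29 = 6.86207

6.86207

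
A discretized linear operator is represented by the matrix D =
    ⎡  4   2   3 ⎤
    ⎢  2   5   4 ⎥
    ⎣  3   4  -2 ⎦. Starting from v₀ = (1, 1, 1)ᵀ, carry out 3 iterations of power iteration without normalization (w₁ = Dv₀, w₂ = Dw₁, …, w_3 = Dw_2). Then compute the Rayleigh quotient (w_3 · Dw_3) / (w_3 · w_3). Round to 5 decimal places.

8.85616

w1 = Dv₀ = (9, 11, 5)
w2 = Dw1 = (73, 93, 61)
w3 = Dw2 = (661, 855, 469)
Dw3 = (5761, 7473, 4465)
w3·Dw3 = 661·5761 + 855·7473 + 469·4465 = 12291521; w3·w3 = 661·661 + 855·855 + 469·469 = 1387907
λ ≈ 12291521/1387907 = 8.85616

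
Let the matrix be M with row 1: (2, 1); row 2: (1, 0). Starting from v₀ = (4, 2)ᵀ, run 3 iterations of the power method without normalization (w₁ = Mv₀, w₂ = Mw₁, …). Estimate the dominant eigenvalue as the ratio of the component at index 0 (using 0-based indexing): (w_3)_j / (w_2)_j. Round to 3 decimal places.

λ ≈ 2.417

w1 = Mv₀ = (2·4 + 1·2; 1·4 + 0·2) = (10, 4)
w2 = Mw1 = (2·10 + 1·4; 1·10 + 0·4) = (24, 10)
w3 = Mw2 = (58, 24)
Ratio at component: 58 / 24 = 2.417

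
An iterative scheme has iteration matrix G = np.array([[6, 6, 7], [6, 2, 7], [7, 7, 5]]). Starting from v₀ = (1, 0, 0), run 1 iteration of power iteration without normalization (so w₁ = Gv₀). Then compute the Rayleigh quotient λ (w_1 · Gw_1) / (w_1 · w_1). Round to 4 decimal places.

w1 = Gv₀ = (6·1 + 6·0 + 7·0; 6·1 + 2·0 + 7·0; 7·1 + 7·0 + 5·0) = (6, 6, 7)
Gw1 = (121, 97, 119)
w1·Gw1 = 6·121 + 6·97 + 7·119 = 2141; w1·w1 = 6·6 + 6·6 + 7·7 = 121
λ ≈ 2141/121 = 17.6942

17.6942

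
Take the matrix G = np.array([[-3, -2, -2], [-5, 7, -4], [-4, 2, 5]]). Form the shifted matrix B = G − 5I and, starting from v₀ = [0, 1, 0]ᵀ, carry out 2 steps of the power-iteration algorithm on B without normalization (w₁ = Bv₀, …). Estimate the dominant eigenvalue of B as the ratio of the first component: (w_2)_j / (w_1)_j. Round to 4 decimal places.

B = G − 5I has rows (-8, -2, -2); (-5, 2, -4); (-4, 2, 0)
w1 = Bv₀ = ((-8)·0 + (-2)·1 + (-2)·0; (-5)·0 + 2·1 + (-4)·0; (-4)·0 + 2·1 + 0·0) = (-2, 2, 2)
w2 = Bw1 = ((-8)·(-2) + (-2)·2 + (-2)·2; (-5)·(-2) + 2·2 + (-4)·2; (-4)·(-2) + 2·2 + 0·2) = (8, 6, 12)
Ratio: 8/-2 = -4.0000

μ ≈ -4.0000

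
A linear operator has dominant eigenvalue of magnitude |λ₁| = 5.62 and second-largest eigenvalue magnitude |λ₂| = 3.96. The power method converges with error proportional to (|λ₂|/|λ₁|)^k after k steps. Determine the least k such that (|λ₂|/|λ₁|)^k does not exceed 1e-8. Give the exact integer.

|λ₂/λ₁| = 3.96/5.62 = 0.70463
Need k ≥ ln(1e-8) / ln(0.70463) = -18.4207 / -0.3501 ≈ 52.617
Smallest integer k satisfying the bound: 53

53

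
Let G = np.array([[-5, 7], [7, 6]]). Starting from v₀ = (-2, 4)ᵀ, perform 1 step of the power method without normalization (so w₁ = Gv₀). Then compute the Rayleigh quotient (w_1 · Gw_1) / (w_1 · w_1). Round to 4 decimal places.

w1 = Gv₀ = ((-5)·(-2) + 7·4; 7·(-2) + 6·4) = (38, 10)
Gw1 = (-120, 326)
w1·Gw1 = 38·(-120) + 10·326 = -1300; w1·w1 = 38·38 + 10·10 = 1544
λ ≈ -1300/1544 = -0.8420

λ ≈ -0.8420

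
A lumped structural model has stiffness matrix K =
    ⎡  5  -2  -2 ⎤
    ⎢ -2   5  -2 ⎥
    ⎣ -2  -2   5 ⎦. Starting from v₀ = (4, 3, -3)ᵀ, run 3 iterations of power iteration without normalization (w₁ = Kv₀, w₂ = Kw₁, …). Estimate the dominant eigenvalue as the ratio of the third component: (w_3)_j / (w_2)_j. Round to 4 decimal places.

w1 = Kv₀ = (5·4 + (-2)·3 + (-2)·(-3); (-2)·4 + 5·3 + (-2)·(-3); (-2)·4 + (-2)·3 + 5·(-3)) = (20, 13, -29)
w2 = Kw1 = (5·20 + (-2)·13 + (-2)·(-29); (-2)·20 + 5·13 + (-2)·(-29); (-2)·20 + (-2)·13 + 5·(-29)) = (132, 83, -211)
w3 = Kw2 = (916, 573, -1485)
Ratio at component: -1485 / -211 = 7.0379

7.0379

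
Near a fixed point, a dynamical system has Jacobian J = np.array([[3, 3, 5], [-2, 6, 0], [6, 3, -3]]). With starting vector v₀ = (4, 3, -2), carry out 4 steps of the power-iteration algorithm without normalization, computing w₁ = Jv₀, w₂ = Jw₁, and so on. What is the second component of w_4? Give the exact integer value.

-3294

w1 = Jv₀ = (3·4 + 3·3 + 5·(-2); (-2)·4 + 6·3 + 0·(-2); 6·4 + 3·3 + (-3)·(-2)) = (11, 10, 39)
w2 = Jw1 = (3·11 + 3·10 + 5·39; (-2)·11 + 6·10 + 0·39; 6·11 + 3·10 + (-3)·39) = (258, 38, -21)
w3 = Jw2 = (783, -288, 1725)
w4 = Jw3 = (10110, -3294, -1341)
The requested component of w4 is -3294.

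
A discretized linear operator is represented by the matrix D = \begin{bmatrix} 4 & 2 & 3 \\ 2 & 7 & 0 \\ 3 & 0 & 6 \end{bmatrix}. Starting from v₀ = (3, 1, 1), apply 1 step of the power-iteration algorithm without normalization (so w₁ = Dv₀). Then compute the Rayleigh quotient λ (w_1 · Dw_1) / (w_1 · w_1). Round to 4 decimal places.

8.9356

w1 = Dv₀ = (4·3 + 2·1 + 3·1; 2·3 + 7·1 + 0·1; 3·3 + 0·1 + 6·1) = (17, 13, 15)
Dw1 = (139, 125, 141)
w1·Dw1 = 17·139 + 13·125 + 15·141 = 6103; w1·w1 = 17·17 + 13·13 + 15·15 = 683
λ ≈ 6103/683 = 8.9356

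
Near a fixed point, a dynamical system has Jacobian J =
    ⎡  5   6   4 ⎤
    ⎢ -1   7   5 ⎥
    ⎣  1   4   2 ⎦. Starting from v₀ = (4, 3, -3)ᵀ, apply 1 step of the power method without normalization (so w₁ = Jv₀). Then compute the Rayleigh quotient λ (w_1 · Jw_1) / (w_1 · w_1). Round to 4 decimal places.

λ ≈ 6.8564

w1 = Jv₀ = (26, 2, 10)
Jw1 = (182, 38, 54)
w1·Jw1 = 26·182 + 2·38 + 10·54 = 5348; w1·w1 = 26·26 + 2·2 + 10·10 = 780
λ ≈ 5348/780 = 6.8564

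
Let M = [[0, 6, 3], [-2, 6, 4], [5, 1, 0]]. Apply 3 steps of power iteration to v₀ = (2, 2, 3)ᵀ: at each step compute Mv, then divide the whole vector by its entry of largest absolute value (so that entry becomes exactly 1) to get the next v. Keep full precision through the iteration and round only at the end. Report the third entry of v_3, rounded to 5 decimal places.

Mv0 = (21.000000, 20.000000, 12.000000); divide by 21.000000 → v1 = (1.000000, 0.952381, 0.571429)
Mv1 = (7.428571, 6.000000, 5.952381); divide by 7.428571 → v2 = (1.000000, 0.807692, 0.801282)
Mv2 = (7.250000, 6.051282, 5.807692); divide by 7.250000 → v3 = (1.000000, 0.834660, 0.801061)
Requested entry of v3: 906/1131 = 0.80106

0.80106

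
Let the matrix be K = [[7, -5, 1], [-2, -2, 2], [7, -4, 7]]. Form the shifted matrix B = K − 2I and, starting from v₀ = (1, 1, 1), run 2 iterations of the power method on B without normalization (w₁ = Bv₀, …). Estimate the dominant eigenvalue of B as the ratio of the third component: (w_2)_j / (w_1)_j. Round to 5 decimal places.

μ ≈ 7.87500

B = K − 2I has rows (5, -5, 1); (-2, -4, 2); (7, -4, 5)
w1 = Bv₀ = (5·1 + (-5)·1 + 1·1; (-2)·1 + (-4)·1 + 2·1; 7·1 + (-4)·1 + 5·1) = (1, -4, 8)
w2 = Bw1 = (5·1 + (-5)·(-4) + 1·8; (-2)·1 + (-4)·(-4) + 2·8; 7·1 + (-4)·(-4) + 5·8) = (33, 30, 63)
Ratio: 63/8 = 7.87500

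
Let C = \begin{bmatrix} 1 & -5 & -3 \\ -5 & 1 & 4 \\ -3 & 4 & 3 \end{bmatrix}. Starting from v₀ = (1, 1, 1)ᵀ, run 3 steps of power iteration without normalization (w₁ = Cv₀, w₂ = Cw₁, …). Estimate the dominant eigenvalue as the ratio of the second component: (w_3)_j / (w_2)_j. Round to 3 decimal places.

λ ≈ 5.451

w1 = Cv₀ = (-7, 0, 4)
w2 = Cw1 = (-19, 51, 33)
w3 = Cw2 = (-373, 278, 360)
Ratio at component: 278 / 51 = 5.451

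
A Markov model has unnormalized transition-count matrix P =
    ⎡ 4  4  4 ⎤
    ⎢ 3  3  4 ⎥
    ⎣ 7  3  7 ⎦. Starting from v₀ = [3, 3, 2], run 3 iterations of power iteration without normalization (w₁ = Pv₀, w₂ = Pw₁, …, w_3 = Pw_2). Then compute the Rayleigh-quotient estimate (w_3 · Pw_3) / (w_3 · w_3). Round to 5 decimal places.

λ ≈ 13.41762

w1 = Pv₀ = (32, 26, 44)
w2 = Pw1 = (408, 350, 610)
w3 = Pw2 = (5472, 4714, 8176)
Pw3 = (73448, 63262, 109678)
w3·Pw3 = 5472·73448 + 4714·63262 + 8176·109678 = 1596851852; w3·w3 = 5472·5472 + 4714·4714 + 8176·8176 = 119011556
λ ≈ 1596851852/119011556 = 13.41762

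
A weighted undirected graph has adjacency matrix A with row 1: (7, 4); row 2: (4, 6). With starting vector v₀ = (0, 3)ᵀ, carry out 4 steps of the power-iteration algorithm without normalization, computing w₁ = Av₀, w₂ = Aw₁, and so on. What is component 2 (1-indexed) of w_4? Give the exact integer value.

w1 = Av₀ = (7·0 + 4·3; 4·0 + 6·3) = (12, 18)
w2 = Aw1 = (7·12 + 4·18; 4·12 + 6·18) = (156, 156)
w3 = Aw2 = (1716, 1560)
w4 = Aw3 = (18252, 16224)
The requested component of w4 is 16224.

16224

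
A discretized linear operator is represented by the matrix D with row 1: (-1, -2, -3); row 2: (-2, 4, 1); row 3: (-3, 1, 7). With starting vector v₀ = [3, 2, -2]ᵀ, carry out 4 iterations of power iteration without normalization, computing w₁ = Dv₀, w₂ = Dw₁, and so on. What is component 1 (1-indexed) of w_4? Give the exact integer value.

w1 = Dv₀ = (-1, 0, -21)
w2 = Dw1 = (64, -19, -144)
w3 = Dw2 = (406, -348, -1219)
w4 = Dw3 = (3947, -3423, -10099)
The requested component of w4 is 3947.

3947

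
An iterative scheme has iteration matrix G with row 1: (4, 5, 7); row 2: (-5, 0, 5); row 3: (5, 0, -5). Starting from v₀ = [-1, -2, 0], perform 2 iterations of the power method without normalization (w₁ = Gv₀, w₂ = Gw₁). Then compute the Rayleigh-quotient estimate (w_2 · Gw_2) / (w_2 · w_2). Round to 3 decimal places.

w1 = Gv₀ = (4·(-1) + 5·(-2) + 7·0; (-5)·(-1) + 0·(-2) + 5·0; 5·(-1) + 0·(-2) + (-5)·0) = (-14, 5, -5)
w2 = Gw1 = (4·(-14) + 5·5 + 7·(-5); (-5)·(-14) + 0·5 + 5·(-5); 5·(-14) + 0·5 + (-5)·(-5)) = (-66, 45, -45)
Gw2 = (-354, 105, -105)
w2·Gw2 = (-66)·(-354) + 45·105 + (-45)·(-105) = 32814; w2·w2 = (-66)·(-66) + 45·45 + (-45)·(-45) = 8406
λ ≈ 32814/8406 = 3.904

λ ≈ 3.904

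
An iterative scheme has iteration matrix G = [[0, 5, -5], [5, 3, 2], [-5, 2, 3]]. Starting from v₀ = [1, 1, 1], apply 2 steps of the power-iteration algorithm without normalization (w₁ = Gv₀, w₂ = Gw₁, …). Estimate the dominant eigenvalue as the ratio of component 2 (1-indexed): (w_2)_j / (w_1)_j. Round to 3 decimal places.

3.000

w1 = Gv₀ = (0, 10, 0)
w2 = Gw1 = (50, 30, 20)
Ratio at component: 30 / 10 = 3.000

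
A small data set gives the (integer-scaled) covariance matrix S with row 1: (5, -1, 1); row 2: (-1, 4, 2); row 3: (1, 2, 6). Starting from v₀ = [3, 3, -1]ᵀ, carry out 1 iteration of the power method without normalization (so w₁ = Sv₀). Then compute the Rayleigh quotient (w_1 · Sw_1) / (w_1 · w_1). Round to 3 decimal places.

w1 = Sv₀ = (5·3 + (-1)·3 + 1·(-1); (-1)·3 + 4·3 + 2·(-1); 1·3 + 2·3 + 6·(-1)) = (11, 7, 3)
Sw1 = (51, 23, 43)
w1·Sw1 = 11·51 + 7·23 + 3·43 = 851; w1·w1 = 11·11 + 7·7 + 3·3 = 179
λ ≈ 851/179 = 4.754

λ ≈ 4.754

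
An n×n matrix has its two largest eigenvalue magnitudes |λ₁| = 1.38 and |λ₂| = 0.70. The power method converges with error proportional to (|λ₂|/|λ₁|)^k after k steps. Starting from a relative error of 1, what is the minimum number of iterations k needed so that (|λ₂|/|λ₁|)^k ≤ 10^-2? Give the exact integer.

7

|λ₂/λ₁| = 0.70/1.38 = 0.50725
Need k ≥ ln(10^-2) / ln(0.50725) = -4.6052 / -0.6788 ≈ 6.785
Smallest integer k satisfying the bound: 7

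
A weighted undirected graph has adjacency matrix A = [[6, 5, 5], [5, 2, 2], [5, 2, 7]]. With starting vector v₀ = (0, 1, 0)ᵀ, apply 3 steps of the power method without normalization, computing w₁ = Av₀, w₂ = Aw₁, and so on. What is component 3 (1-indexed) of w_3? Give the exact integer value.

w1 = Av₀ = (6·0 + 5·1 + 5·0; 5·0 + 2·1 + 2·0; 5·0 + 2·1 + 7·0) = (5, 2, 2)
w2 = Aw1 = (6·5 + 5·2 + 5·2; 5·5 + 2·2 + 2·2; 5·5 + 2·2 + 7·2) = (50, 33, 43)
w3 = Aw2 = (680, 402, 617)
The requested component of w3 is 617.

617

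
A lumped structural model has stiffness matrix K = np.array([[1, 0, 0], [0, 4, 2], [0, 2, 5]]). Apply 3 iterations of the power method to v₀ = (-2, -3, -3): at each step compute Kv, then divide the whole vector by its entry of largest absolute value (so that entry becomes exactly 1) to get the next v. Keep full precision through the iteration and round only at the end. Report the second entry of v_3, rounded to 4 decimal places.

0.7910

Kv0 = (-2.00000, -18.00000, -21.00000); divide by -21.00000 → v1 = (0.09524, 0.85714, 1.00000)
Kv1 = (0.09524, 5.42857, 6.71429); divide by 6.71429 → v2 = (0.01418, 0.80851, 1.00000)
Kv2 = (0.01418, 5.23404, 6.61702); divide by 6.61702 → v3 = (0.00214, 0.79100, 1.00000)
Requested entry of v3: -738/-933 = 0.7910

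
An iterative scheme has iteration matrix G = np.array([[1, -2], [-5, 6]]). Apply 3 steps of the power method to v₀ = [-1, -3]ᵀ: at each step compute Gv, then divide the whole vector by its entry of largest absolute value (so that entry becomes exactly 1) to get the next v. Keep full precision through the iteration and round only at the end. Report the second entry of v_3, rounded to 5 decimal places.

1.00000

Gv0 = (5.000000, -13.000000); divide by -13.000000 → v1 = (-0.384615, 1.000000)
Gv1 = (-2.384615, 7.923077); divide by 7.923077 → v2 = (-0.300971, 1.000000)
Gv2 = (-2.300971, 7.504854); divide by 7.504854 → v3 = (-0.306598, 1.000000)
Requested entry of v3: -773/-773 = 1.00000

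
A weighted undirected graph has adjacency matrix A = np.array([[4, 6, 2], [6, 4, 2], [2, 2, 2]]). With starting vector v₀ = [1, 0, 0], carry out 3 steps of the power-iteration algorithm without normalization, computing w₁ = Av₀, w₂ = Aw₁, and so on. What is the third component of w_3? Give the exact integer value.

264

w1 = Av₀ = (4, 6, 2)
w2 = Aw1 = (56, 52, 24)
w3 = Aw2 = (584, 592, 264)
The requested component of w3 is 264.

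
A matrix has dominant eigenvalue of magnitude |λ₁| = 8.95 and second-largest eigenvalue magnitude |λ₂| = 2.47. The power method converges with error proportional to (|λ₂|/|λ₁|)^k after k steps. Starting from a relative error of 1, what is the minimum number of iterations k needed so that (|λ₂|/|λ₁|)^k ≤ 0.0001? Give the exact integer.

8

|λ₂/λ₁| = 2.47/8.95 = 0.27598
Need k ≥ ln(0.0001) / ln(0.27598) = -9.2103 / -1.2874 ≈ 7.154
Smallest integer k satisfying the bound: 8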